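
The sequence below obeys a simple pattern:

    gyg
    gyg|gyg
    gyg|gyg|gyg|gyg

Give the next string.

gyg|gyg|gyg|gyg|gyg|gyg|gyg|gyg

Each string is two copies of the previous one joined by '|'.
So the next term is two copies of gyg|gyg|gyg|gyg with '|' between the halves.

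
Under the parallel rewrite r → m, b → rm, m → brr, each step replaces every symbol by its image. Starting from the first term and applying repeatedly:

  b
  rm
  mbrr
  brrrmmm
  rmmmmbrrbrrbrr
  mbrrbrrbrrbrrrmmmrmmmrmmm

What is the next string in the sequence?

Rewriting the 25 symbols of mbrrbrrbrrbrrrmmmrmmmrmmm one by one yields brr rm m m rm m m rm m m rm m m m brr brr brr m brr brr brr m brr brr brr; concatenated:

brrrmmmrmmmrmmmrmmmmbrrbrrbrrmbrrbrrbrrmbrrbrrbrr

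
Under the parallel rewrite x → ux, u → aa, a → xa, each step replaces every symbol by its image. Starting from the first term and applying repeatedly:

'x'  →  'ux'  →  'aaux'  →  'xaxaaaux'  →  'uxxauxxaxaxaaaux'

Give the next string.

aauxuxxaaauxuxxauxxauxxaxaxaaaux

Replace each of the 16 characters of uxxauxxaxaxaaaux in place — aa ux ux xa aa ux ux xa ux xa ux xa xa xa aa ux — and concatenate.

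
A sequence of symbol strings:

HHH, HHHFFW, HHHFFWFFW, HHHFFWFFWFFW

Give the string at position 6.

Each term is the previous one with FFW appended.
From HHHFFWFFWFFW, 2 further steps: HHHFFWFFWFFW → HHHFFWFFWFFWFFW → (answer).

HHHFFWFFWFFWFFWFFW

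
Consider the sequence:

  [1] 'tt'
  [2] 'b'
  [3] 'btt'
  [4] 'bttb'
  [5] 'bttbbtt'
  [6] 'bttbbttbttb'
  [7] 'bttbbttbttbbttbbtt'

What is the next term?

bttbbttbttbbttbbttbttbbttbttb

From term 3 onward, concatenate the last term with the second-to-last: b·tt = btt, btt·b = bttb, …
The next term joins bttbbttbttbbttbbtt and bttbbttbttb.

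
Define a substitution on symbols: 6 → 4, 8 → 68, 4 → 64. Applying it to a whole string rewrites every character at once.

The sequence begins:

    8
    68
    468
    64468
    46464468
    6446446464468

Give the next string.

Rewriting the 13 symbols of 6446446464468 one by one yields 4 64 64 4 64 64 4 64 4 64 64 4 68; concatenated:

464644646446446464468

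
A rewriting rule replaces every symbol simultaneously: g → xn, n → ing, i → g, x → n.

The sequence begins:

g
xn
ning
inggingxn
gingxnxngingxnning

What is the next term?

xngingxnningningxngingxnninginggingxn

Applying the rule to each of the 18 symbols of gingxnxngingxnning gives the pieces xn g ing xn n ing n ing xn g ing xn n ing ing g ing xn, which concatenate to the answer.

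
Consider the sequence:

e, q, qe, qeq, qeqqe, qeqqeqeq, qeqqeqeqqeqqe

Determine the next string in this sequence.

qeqqeqeqqeqqeqeqqeqeq

From term 3 onward, concatenate the last term with the second-to-last: q·e = qe, qe·q = qeq, …
Continuing: qeqqeqeqqeqqe · qeqqeqeq gives term 8.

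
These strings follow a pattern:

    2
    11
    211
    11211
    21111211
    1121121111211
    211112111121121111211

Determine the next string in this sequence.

1121121111211211112111121121111211

From term 3 onward, concatenate the second-to-last term with the last: 2·11 = 211, 11·211 = 11211, …
So term 8 is 1121121111211·211112111121121111211.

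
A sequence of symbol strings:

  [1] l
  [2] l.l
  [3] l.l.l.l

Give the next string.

Each string is two copies of the previous one joined by '.'.
Doubling l.l.l.l with '.' between the halves:

l.l.l.l.l.l.l.l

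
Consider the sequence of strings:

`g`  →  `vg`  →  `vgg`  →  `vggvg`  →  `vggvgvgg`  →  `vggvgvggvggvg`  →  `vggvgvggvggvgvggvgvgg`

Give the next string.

vggvgvggvggvgvggvgvggvggvgvggvggvg

Each term (from the third on) is the previous term followed by the one before it: term 3 = vg·g = vgg.
So term 8 is vggvgvggvggvgvggvgvgg·vggvgvggvggvg.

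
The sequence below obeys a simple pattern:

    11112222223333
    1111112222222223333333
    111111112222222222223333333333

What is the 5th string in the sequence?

1111111111112222222222222222223333333333333333

Term n consists of 2n+2 1's, followed by 3n+3 2's, followed by 3n+1 3's (n = 1, 2, …).
For term 5, n = 5, so the run lengths are 12, 18, 16.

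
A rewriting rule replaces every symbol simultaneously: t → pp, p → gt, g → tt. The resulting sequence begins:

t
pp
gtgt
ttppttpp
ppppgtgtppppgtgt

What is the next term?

Rewriting the 16 symbols of ppppgtgtppppgtgt one by one yields gt gt gt gt tt pp tt pp gt gt gt gt tt pp tt pp; concatenated:

gtgtgtgtttppttppgtgtgtgtttppttpp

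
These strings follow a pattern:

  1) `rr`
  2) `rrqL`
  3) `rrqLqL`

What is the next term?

Every step adds qL to the end: s(k+1) = s(k)·qL.
One more step from rrqLqL gives the answer.

rrqLqLqL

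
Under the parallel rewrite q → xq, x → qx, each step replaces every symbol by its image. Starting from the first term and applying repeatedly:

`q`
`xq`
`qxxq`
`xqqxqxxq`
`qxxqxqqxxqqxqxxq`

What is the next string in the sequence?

xqqxqxxqqxxqxqqxqxxqxqqxxqqxqxxq

Replace each of the 16 characters of qxxqxqqxxqqxqxxq in place — xq qx qx xq qx xq xq qx qx xq xq qx xq qx qx xq — and concatenate.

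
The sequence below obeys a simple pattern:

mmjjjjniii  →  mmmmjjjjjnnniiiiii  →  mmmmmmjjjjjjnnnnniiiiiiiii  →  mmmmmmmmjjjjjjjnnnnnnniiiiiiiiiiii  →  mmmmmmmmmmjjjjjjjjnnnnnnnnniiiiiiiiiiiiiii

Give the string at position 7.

mmmmmmmmmmmmmmjjjjjjjjjjnnnnnnnnnnnnniiiiiiiiiiiiiiiiiiiii

Reading off run lengths: m runs 2, 4, 6, 8, 10; j runs 4, 5, 6, 7, 8; n runs 1, 3, 5, 7, 9; i runs 3, 6, 9, 12, 15 — each is linear in n (n = 1, 2, …).
For term 7, n = 7, so the run lengths are 14, 10, 13, 21.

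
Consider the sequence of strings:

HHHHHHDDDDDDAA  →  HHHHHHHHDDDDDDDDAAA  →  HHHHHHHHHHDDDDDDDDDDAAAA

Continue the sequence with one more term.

HHHHHHHHHHHHDDDDDDDDDDDDAAAAA

The n-th term is 2n H's then 2n D's then n-1 A's, where the shown terms are n = 3, 4, 5.
At n = 6 the blocks have lengths 12, 12, 5.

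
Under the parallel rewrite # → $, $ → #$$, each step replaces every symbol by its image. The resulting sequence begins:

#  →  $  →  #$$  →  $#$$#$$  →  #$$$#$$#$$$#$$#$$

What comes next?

Rewriting the 17 symbols of #$$$#$$#$$$#$$#$$ one by one yields $ #$$ #$$ #$$ $ #$$ #$$ $ #$$ #$$ #$$ $ #$$ #$$ $ #$$ #$$; concatenated:

$#$$#$$#$$$#$$#$$$#$$#$$#$$$#$$#$$$#$$#$$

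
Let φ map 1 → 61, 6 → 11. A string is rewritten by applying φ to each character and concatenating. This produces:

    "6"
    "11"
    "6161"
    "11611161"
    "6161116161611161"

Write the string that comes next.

11611161616111611161116161611161

Applying the rule to each of the 16 symbols of 6161116161611161 gives the pieces 11 61 11 61 61 61 11 61 11 61 11 61 61 61 11 61, which concatenate to the answer.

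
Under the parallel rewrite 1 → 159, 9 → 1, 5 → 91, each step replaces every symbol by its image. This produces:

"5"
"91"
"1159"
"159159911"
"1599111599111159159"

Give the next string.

Applying the rule to each of the 19 symbols of 1599111599111159159 gives the pieces 159 91 1 1 159 159 159 91 1 1 159 159 159 159 91 1 159 91 1, which concatenate to the answer.

15991111591591599111159159159159911159911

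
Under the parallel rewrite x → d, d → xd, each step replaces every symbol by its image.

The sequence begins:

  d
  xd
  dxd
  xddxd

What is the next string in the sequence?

Expanding xddxd: x→d, d→xd, d→xd, x→d, d→xd. Concatenated: d xd xd d xd.

dxdxddxd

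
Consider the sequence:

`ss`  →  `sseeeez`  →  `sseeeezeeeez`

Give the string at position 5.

Each term is the previous one with eeeez appended.
From sseeeezeeeez, 2 further steps: sseeeezeeeez → sseeeezeeeezeeeez → (answer).

sseeeezeeeezeeeezeeeez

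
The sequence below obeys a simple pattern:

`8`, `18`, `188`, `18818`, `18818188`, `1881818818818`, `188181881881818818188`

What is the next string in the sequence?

Each term (from the third on) is the previous term followed by the one before it: term 3 = 18·8 = 188.
Continuing: 188181881881818818188 · 1881818818818 gives term 8.

1881818818818188181881881818818818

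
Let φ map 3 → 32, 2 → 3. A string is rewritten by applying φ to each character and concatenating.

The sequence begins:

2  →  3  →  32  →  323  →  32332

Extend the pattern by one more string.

32332323

Apply φ to 32332 symbol by symbol: 3→32, 2→3, 3→32, 3→32, 2→3; joined: 32 3 32 32 3.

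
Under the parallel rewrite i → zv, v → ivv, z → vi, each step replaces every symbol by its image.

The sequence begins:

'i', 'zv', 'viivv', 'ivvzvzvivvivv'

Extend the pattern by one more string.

Rewriting the 13 symbols of ivvzvzvivvivv one by one yields zv ivv ivv vi ivv vi ivv zv ivv ivv zv ivv ivv; concatenated:

zvivvivvviivvviivvzvivvivvzvivvivv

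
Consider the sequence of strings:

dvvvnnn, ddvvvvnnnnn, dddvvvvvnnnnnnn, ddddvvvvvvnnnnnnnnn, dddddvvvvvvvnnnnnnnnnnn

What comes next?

ddddddvvvvvvvvnnnnnnnnnnnnn

The n-th term is n-1 d's then n+1 v's then 2n-1 n's, where the shown terms are n = 2, 3, 4, 5, 6.
At n = 7 the blocks have lengths 6, 8, 13.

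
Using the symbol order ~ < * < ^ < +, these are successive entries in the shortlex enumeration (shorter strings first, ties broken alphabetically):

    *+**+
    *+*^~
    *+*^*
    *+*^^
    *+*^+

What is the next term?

The successor of *+*^+ increments the rightmost position that isn't already + and resets every position after it to ~.

*+*+~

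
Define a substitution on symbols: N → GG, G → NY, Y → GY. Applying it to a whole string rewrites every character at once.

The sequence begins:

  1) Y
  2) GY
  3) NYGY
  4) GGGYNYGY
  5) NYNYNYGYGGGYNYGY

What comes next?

GGGYGGGYGGGYNYGYNYNYNYGYGGGYNYGY

φ(NYNYNYGYGGGYNYGY) expands symbol-by-symbol to GG GY GG GY GG GY NY GY NY NY NY GY GG GY NY GY; joining the 16 pieces gives the next term.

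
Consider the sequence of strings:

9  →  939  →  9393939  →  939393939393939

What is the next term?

9393939393939393939393939393939

Each string is two copies of the previous one joined by '3'.
So the next term is two copies of 939393939393939 with '3' between the halves.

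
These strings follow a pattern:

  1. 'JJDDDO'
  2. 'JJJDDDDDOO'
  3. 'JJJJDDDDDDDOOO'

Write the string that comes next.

Reading off run lengths: J runs 2, 3, 4; D runs 3, 5, 7; O runs 1, 2, 3 — each is linear in n, where the shown terms are n = 2, 3, 4.
At n = 5 the blocks have lengths 5, 9, 4.

JJJJJDDDDDDDDDOOOO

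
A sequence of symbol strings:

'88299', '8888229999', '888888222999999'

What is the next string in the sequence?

Term n consists of 2n 8's, followed by n 2's, followed by 2n 9's (n = 1, 2, …).
At n = 4 the blocks have lengths 8, 4, 8.

88888888222299999999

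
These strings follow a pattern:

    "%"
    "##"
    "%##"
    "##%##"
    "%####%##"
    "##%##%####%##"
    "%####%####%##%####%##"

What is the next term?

##%##%####%##%####%####%##%####%##

Each term (from the third on) is the two preceding terms concatenated in order: term 3 = %·## = %##.
The next term joins ##%##%####%## and %####%####%##%####%##.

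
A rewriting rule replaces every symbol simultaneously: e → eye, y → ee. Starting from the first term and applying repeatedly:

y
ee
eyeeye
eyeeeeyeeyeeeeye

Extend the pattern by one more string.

Replace each of the 16 characters of eyeeeeyeeyeeeeye in place — eye ee eye eye eye eye ee eye eye ee eye eye eye eye ee eye — and concatenate.

eyeeeeyeeyeeyeeyeeeeyeeyeeeeyeeyeeyeeyeeeeye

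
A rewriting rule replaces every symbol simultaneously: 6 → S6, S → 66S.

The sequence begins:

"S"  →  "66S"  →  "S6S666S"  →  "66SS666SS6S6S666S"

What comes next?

S6S666S66SS6S6S666S66SS666SS666SS6S6S666S

Replace each of the 17 characters of 66SS666SS6S6S666S in place — S6 S6 66S 66S S6 S6 S6 66S 66S S6 66S S6 66S S6 S6 S6 66S — and concatenate.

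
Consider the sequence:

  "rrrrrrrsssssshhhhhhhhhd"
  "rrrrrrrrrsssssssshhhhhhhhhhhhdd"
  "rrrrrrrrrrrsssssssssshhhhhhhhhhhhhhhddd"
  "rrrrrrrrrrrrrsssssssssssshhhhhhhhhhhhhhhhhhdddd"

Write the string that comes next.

Each string has the form r^{2n+1} s^{2n} h^{3n} d^{n-2}, where the shown terms are n = 3, 4, 5, 6.
Setting n = 7 gives 15, 14, 21, 5 characters in each block.

rrrrrrrrrrrrrrrsssssssssssssshhhhhhhhhhhhhhhhhhhhhddddd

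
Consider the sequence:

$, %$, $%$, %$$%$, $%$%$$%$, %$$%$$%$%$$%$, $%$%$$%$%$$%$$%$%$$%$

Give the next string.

From term 3 onward, concatenate the second-to-last term with the last: $·%$ = $%$, %$·$%$ = %$$%$, …
Continuing: %$$%$$%$%$$%$ · $%$%$$%$%$$%$$%$%$$%$ gives term 8.

%$$%$$%$%$$%$$%$%$$%$%$$%$$%$%$$%$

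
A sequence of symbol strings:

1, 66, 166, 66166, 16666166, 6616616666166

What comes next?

166661666616616666166

This is a Fibonacci-style word recurrence s(k) = s(k−2)·s(k−1): e.g. 1·66 = 166.
Continuing: 16666166 · 6616616666166 gives term 7.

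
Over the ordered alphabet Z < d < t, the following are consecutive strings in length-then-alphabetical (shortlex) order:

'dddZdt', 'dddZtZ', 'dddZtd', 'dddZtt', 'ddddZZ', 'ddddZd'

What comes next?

The successor of ddddZd increments the rightmost position that isn't already t and resets every position after it to Z.

ddddZt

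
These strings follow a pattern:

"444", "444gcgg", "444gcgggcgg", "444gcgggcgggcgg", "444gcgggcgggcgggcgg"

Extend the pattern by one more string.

444gcgggcgggcgggcgggcgg

The strings grow by a fixed suffix gcgg each time.
One more step from 444gcgggcgggcgggcgg gives the answer.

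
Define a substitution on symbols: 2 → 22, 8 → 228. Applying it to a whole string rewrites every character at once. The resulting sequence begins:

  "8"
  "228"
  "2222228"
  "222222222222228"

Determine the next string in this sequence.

2222222222222222222222222222228

φ(222222222222228) expands symbol-by-symbol to 22 22 22 22 22 22 22 22 22 22 22 22 22 22 228; joining the 15 pieces gives the next term.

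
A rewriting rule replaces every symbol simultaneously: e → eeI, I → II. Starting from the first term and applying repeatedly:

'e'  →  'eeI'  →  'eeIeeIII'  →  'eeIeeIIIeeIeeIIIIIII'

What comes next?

Rewriting the 20 symbols of eeIeeIIIeeIeeIIIIIII one by one yields eeI eeI II eeI eeI II II II eeI eeI II eeI eeI II II II II II II II; concatenated:

eeIeeIIIeeIeeIIIIIIIeeIeeIIIeeIeeIIIIIIIIIIIIIII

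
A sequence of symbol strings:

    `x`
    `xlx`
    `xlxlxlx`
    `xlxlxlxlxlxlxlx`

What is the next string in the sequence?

s(k+1) = s(k)·l·s(k) — each term doubles the last with 'l' between the halves.
Doubling xlxlxlxlxlxlxlx with 'l' between the halves:

xlxlxlxlxlxlxlxlxlxlxlxlxlxlxlx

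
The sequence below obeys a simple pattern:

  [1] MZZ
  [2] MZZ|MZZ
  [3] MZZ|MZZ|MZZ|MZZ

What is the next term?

Each string is two copies of the previous one joined by '|'.
One more doubling of MZZ|MZZ|MZZ|MZZ gives the answer.

MZZ|MZZ|MZZ|MZZ|MZZ|MZZ|MZZ|MZZ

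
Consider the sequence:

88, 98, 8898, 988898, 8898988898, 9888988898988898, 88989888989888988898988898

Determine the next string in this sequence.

From term 3 onward, concatenate the second-to-last term with the last: 88·98 = 8898, 98·8898 = 988898, …
Continuing: 9888988898988898 · 88989888989888988898988898 gives term 8.

988898889898889888989888989888988898988898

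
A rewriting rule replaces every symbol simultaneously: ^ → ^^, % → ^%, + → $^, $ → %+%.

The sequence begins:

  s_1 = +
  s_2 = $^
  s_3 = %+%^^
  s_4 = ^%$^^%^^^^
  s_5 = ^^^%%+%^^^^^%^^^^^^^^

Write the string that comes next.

Replace each of the 21 characters of ^^^%%+%^^^^^%^^^^^^^^ in place — ^^ ^^ ^^ ^% ^% $^ ^% ^^ ^^ ^^ ^^ ^^ ^% ^^ ^^ ^^ ^^ ^^ ^^ ^^ ^^ — and concatenate.

^^^^^^^%^%$^^%^^^^^^^^^^^%^^^^^^^^^^^^^^^^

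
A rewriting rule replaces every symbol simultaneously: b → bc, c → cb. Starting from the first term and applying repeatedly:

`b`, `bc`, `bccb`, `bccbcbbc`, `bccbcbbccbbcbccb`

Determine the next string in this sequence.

φ(bccbcbbccbbcbccb) expands symbol-by-symbol to bc cb cb bc cb bc bc cb cb bc bc cb bc cb cb bc; joining the 16 pieces gives the next term.

bccbcbbccbbcbccbcbbcbccbbccbcbbc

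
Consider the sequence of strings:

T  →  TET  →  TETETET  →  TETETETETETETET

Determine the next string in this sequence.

Each string is two copies of the previous one joined by 'E'.
Doubling TETETETETETETET with 'E' between the halves:

TETETETETETETETETETETETETETETET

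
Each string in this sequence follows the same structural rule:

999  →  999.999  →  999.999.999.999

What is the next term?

999.999.999.999.999.999.999.999

Every step duplicates the string with '.' between the halves.
One more doubling of 999.999.999.999 gives the answer.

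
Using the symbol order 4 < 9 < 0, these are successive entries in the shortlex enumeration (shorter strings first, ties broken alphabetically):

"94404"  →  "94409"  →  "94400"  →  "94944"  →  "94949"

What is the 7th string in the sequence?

Stepping forward 2 times from 94949: 94949 → 94940, then the target.

94994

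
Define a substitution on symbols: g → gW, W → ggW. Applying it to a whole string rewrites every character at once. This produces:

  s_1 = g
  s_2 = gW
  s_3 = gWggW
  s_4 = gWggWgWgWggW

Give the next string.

Rewriting each symbol of gWggWgWgWggW: g→gW, W→ggW, g→gW, g→gW, W→ggW, g→gW, W→ggW, g→gW, W→ggW, g→gW, g→gW, W→ggW, which concatenates to gW ggW gW gW ggW gW ggW gW ggW gW gW ggW.

gWggWgWgWggWgWggWgWggWgWgWggW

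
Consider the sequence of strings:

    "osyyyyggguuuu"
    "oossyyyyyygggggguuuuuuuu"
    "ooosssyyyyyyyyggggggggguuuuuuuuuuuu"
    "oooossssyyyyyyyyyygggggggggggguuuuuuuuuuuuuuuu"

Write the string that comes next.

ooooosssssyyyyyyyyyyyyggggggggggggggguuuuuuuuuuuuuuuuuuuu

Reading off run lengths: o runs 1, 2, 3, 4; s runs 1, 2, 3, 4; y runs 4, 6, 8, 10; g runs 3, 6, 9, 12; u runs 4, 8, 12, 16 — each is linear in n (n = 1, 2, …).
For the next term, n = 5, so the run lengths are 5, 5, 12, 15, 20.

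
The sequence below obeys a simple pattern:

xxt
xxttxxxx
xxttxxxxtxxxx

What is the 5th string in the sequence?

xxttxxxxtxxxxtxxxxtxxxx

Each term is the previous one with txxxx appended.
From xxttxxxxtxxxx, 2 further steps: xxttxxxxtxxxx → xxttxxxxtxxxxtxxxx → (answer).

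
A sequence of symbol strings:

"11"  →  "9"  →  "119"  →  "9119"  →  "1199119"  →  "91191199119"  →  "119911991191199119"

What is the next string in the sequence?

Each term (from the third on) is the two preceding terms concatenated in order: term 3 = 11·9 = 119.
Continuing: 91191199119 · 119911991191199119 gives term 8.

91191199119119911991191199119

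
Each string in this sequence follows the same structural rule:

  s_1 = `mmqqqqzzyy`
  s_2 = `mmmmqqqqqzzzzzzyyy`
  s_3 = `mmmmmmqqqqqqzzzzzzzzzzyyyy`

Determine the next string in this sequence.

The n-th term is 2n m's then n+3 q's then 4n-2 z's then n+1 y's (n = 1, 2, …).
At n = 4 the blocks have lengths 8, 7, 14, 5.

mmmmmmmmqqqqqqqzzzzzzzzzzzzzzyyyyy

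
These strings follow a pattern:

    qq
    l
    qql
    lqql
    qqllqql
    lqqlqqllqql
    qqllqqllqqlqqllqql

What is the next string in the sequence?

lqqlqqllqqlqqllqqllqqlqqllqql

From term 3 onward, concatenate the second-to-last term with the last: qq·l = qql, l·qql = lqql, …
The next term joins lqqlqqllqql and qqllqqllqqlqqllqql.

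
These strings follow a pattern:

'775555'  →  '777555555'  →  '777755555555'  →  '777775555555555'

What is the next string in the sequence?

777777555555555555

The n-th term is n 7's then 2n 5's, where the shown terms are n = 2, 3, 4, 5.
For the next term, n = 6, so the run lengths are 6, 12.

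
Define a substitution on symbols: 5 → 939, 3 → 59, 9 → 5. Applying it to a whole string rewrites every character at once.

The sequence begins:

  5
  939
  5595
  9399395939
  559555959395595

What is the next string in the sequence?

Rewriting the 15 symbols of 559555959395595 one by one yields 939 939 5 939 939 939 5 939 5 59 5 939 939 5 939; concatenated:

9399395939939939593955959399395939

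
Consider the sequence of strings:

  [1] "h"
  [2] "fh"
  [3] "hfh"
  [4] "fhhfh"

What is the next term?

hfhfhhfh

From term 3 onward, concatenate the second-to-last term with the last: h·fh = hfh, fh·hfh = fhhfh, …
The next term joins hfh and fhhfh.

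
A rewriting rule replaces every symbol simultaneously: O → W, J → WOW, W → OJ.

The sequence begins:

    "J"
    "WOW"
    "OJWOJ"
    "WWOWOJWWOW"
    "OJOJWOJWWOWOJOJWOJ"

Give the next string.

WWOWWWOWOJWWOWOJOJWOJWWOWWWOWOJWWOW

φ(OJOJWOJWWOWOJOJWOJ) expands symbol-by-symbol to W WOW W WOW OJ W WOW OJ OJ W OJ W WOW W WOW OJ W WOW; joining the 18 pieces gives the next term.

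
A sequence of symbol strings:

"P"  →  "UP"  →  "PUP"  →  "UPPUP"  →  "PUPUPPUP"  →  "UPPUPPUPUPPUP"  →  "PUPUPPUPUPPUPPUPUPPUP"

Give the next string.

UPPUPPUPUPPUPPUPUPPUPUPPUPPUPUPPUP

Each term (from the third on) is the two preceding terms concatenated in order: term 3 = P·UP = PUP.
The next term joins UPPUPPUPUPPUP and PUPUPPUPUPPUPPUPUPPUP.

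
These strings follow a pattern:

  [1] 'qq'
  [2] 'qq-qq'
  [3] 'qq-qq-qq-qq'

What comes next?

Every step duplicates the string with '-' between the halves.
So the next term is two copies of qq-qq-qq-qq with '-' between the halves.

qq-qq-qq-qq-qq-qq-qq-qq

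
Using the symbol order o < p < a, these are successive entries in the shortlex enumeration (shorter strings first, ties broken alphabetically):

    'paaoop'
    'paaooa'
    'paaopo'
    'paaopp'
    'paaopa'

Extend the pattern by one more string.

Find the rightmost character of paaopa below a, bump it to the next letter, and reset everything to its right to o.

paaoao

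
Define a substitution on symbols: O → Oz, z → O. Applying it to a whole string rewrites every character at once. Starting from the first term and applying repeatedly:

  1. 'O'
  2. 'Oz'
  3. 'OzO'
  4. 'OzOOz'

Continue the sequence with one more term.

OzOOzOzO

Rewriting each symbol of OzOOz: O→Oz, z→O, O→Oz, O→Oz, z→O, which concatenates to Oz O Oz Oz O.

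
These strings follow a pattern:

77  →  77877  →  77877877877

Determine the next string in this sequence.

Each string is two copies of the previous one joined by '8'.
Doubling 77877877877 with '8' between the halves:

77877877877877877877877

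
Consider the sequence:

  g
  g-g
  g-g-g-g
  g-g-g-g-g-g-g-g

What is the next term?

g-g-g-g-g-g-g-g-g-g-g-g-g-g-g-g

Each string is two copies of the previous one joined by '-'.
One more doubling of g-g-g-g-g-g-g-g gives the answer.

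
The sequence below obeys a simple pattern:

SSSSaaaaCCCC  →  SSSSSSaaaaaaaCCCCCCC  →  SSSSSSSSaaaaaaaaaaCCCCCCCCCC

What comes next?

Each string has the form S^{2n+2} a^{3n+1} C^{3n+1} (n = 1, 2, …).
For the next term, n = 4, so the run lengths are 10, 13, 13.

SSSSSSSSSSaaaaaaaaaaaaaCCCCCCCCCCCCC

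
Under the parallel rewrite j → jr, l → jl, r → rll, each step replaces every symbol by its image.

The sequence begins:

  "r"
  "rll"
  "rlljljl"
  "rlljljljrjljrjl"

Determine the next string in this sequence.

φ(rlljljljrjljrjl) expands symbol-by-symbol to rll jl jl jr jl jr jl jr rll jr jl jr rll jr jl; joining the 15 pieces gives the next term.

rlljljljrjljrjljrrlljrjljrrlljrjl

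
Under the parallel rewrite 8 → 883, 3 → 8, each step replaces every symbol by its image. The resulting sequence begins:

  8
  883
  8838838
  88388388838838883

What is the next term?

Rewriting the 17 symbols of 88388388838838883 one by one yields 883 883 8 883 883 8 883 883 883 8 883 883 8 883 883 883 8; concatenated:

88388388838838883883883888388388838838838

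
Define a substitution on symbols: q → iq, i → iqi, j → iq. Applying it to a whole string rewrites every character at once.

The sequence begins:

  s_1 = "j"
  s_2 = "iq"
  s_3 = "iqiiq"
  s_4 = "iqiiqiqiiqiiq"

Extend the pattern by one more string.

iqiiqiqiiqiiqiqiiqiqiiqiiqiqiiqiiq

Replace each of the 13 characters of iqiiqiqiiqiiq in place — iqi iq iqi iqi iq iqi iq iqi iqi iq iqi iqi iq — and concatenate.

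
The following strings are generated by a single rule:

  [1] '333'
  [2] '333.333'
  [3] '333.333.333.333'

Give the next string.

Every step duplicates the string with '.' between the halves.
So the next term is two copies of 333.333.333.333 with '.' between the halves.

333.333.333.333.333.333.333.333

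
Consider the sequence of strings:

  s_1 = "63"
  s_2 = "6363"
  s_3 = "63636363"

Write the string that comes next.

Every step duplicates the string.
One more doubling of 63636363 gives the answer.

6363636363636363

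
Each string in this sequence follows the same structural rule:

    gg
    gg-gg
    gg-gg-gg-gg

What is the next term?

Every step duplicates the string with '-' between the halves.
Doubling gg-gg-gg-gg with '-' between the halves:

gg-gg-gg-gg-gg-gg-gg-gg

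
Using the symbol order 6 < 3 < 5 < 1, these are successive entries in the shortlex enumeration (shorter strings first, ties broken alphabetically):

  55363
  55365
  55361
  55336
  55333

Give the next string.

55335

The successor of 55333 increments the rightmost position that isn't already 1 and resets every position after it to 6.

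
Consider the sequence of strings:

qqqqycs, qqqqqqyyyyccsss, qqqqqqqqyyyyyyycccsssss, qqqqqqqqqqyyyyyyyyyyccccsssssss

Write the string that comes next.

qqqqqqqqqqqqyyyyyyyyyyyyycccccsssssssss

Each string has the form q^{2n+2} y^{3n-2} c^{n} s^{2n-1} (n = 1, 2, …).
Setting n = 5 gives 12, 13, 5, 9 characters in each block.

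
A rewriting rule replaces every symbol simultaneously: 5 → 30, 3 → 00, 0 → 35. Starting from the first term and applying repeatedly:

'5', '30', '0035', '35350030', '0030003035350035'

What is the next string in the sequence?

35350035353500350030003035350030

Applying the rule to each of the 16 symbols of 0030003035350035 gives the pieces 35 35 00 35 35 35 00 35 00 30 00 30 35 35 00 30, which concatenate to the answer.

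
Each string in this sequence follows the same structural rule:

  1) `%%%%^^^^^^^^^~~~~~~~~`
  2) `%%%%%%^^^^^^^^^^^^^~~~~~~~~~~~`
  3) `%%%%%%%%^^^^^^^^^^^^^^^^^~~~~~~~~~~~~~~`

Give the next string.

%%%%%%%%%%^^^^^^^^^^^^^^^^^^^^^~~~~~~~~~~~~~~~~~

Reading off run lengths: % runs 4, 6, 8; ^ runs 9, 13, 17; ~ runs 8, 11, 14 — each is linear in n, where the shown terms are n = 2, 3, 4.
At n = 5 the blocks have lengths 10, 21, 17.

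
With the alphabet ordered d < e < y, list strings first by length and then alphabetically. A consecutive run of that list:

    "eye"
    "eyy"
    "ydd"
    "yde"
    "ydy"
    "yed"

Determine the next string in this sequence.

Find the rightmost character of yed below y, bump it to the next letter, and reset everything to its right to d.

yee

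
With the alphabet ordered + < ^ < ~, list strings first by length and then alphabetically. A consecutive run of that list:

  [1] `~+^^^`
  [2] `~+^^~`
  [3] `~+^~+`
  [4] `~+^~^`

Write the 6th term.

Continuing the enumeration 2 steps past ~+^~^: ~+^~^ → ~+^~~ → (answer).

~+~++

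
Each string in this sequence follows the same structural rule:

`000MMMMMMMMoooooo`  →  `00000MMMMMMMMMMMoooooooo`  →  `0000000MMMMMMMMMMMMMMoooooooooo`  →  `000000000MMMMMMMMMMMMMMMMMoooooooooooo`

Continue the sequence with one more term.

Term n consists of 2n-1 0's, followed by 3n+2 M's, followed by 2n+2 o's, where the shown terms are n = 2, 3, 4, 5.
At n = 6 the blocks have lengths 11, 20, 14.

00000000000MMMMMMMMMMMMMMMMMMMMoooooooooooooo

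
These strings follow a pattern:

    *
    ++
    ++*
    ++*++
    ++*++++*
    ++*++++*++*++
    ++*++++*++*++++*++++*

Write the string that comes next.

++*++++*++*++++*++++*++*++++*++*++

From term 3 onward, concatenate the last term with the second-to-last: ++·* = ++*, ++*·++ = ++*++, …
So term 8 is ++*++++*++*++++*++++*·++*++++*++*++.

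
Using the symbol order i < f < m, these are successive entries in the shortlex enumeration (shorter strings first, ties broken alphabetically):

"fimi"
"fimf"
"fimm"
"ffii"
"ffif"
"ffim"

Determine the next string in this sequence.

The successor of ffim increments the rightmost position that isn't already m and resets every position after it to i.

fffi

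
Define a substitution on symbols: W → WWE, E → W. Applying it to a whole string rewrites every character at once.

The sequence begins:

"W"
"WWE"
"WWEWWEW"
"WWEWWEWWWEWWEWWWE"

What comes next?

WWEWWEWWWEWWEWWWEWWEWWEWWWEWWEWWWEWWEWWEW

Applying the rule to each of the 17 symbols of WWEWWEWWWEWWEWWWE gives the pieces WWE WWE W WWE WWE W WWE WWE WWE W WWE WWE W WWE WWE WWE W, which concatenate to the answer.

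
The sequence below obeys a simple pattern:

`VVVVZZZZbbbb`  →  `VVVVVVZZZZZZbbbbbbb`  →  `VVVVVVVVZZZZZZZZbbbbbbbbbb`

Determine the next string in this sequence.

VVVVVVVVVVZZZZZZZZZZbbbbbbbbbbbbb

Each string has the form V^{2n} Z^{2n} b^{3n-2}, where the shown terms are n = 2, 3, 4.
At n = 5 the blocks have lengths 10, 10, 13.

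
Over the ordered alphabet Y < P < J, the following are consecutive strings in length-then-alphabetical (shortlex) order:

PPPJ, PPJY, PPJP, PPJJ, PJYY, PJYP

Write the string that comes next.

Treat PJYP as a base-3 numeral over the given alphabet and add one, carrying through any trailing J's.

PJYJ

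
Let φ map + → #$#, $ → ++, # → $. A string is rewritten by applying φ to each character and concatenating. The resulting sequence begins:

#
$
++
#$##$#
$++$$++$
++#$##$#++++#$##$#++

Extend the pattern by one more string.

Replace each of the 20 characters of ++#$##$#++++#$##$#++ in place — #$# #$# $ ++ $ $ ++ $ #$# #$# #$# #$# $ ++ $ $ ++ $ #$# #$# — and concatenate.

#$##$#$++$$++$#$##$##$##$#$++$$++$#$##$#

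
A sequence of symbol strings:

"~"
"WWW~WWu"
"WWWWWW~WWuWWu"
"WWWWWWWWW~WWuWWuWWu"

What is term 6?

Every step adds WWW to the front and WWu to the end of the previous string.
From WWWWWWWWW~WWuWWuWWu, 2 further steps: WWWWWWWWW~WWuWWuWWu → WWWWWWWWWWWW~WWuWWuWWuWWu → (answer).

WWWWWWWWWWWWWWW~WWuWWuWWuWWuWWu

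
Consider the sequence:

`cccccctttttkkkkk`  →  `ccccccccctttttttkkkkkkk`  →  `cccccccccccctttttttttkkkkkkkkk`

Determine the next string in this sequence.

The n-th term is 3n c's then 2n+1 t's then 2n+1 k's, where the shown terms are n = 2, 3, 4.
Setting n = 5 gives 15, 11, 11 characters in each block.

ccccccccccccccctttttttttttkkkkkkkkkkk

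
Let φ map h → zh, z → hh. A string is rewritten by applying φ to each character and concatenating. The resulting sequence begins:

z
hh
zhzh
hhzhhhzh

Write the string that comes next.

Expanding hhzhhhzh: h→zh, h→zh, z→hh, h→zh, h→zh, h→zh, z→hh, h→zh. Concatenated: zh zh hh zh zh zh hh zh.

zhzhhhzhzhzhhhzh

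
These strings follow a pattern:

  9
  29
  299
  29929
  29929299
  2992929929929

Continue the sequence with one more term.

299292992992929929299

This is a Fibonacci-style word recurrence s(k) = s(k−1)·s(k−2): e.g. 29·9 = 299.
The next term joins 2992929929929 and 29929299.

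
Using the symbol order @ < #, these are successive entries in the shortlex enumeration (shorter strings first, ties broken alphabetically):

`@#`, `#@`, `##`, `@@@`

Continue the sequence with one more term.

Find the rightmost character of @@@ below #, bump it to the next letter, and reset everything to its right to @.

@@#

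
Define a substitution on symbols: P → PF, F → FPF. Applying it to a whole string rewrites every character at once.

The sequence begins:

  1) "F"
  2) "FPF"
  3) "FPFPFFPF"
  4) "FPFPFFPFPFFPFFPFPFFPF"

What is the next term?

FPFPFFPFPFFPFFPFPFFPFPFFPFFPFPFFPFFPFPFFPFPFFPFFPFPFFPF

Applying the rule to each of the 21 symbols of FPFPFFPFPFFPFFPFPFFPF gives the pieces FPF PF FPF PF FPF FPF PF FPF PF FPF FPF PF FPF FPF PF FPF PF FPF FPF PF FPF, which concatenate to the answer.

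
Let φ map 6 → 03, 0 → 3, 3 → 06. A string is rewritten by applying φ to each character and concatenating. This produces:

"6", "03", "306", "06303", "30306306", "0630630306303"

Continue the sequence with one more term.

303063030630630306306

φ(0630630306303) expands symbol-by-symbol to 3 03 06 3 03 06 3 06 3 03 06 3 06; joining the 13 pieces gives the next term.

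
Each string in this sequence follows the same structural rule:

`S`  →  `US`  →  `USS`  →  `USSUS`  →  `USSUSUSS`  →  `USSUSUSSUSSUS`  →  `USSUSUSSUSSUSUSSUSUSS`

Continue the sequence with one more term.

USSUSUSSUSSUSUSSUSUSSUSSUSUSSUSSUS

This is a Fibonacci-style word recurrence s(k) = s(k−1)·s(k−2): e.g. US·S = USS.
Continuing: USSUSUSSUSSUSUSSUSUSS · USSUSUSSUSSUS gives term 8.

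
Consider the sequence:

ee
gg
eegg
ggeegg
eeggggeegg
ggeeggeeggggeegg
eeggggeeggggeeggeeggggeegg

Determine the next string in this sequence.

ggeeggeeggggeeggeeggggeeggggeeggeeggggeegg

This is a Fibonacci-style word recurrence s(k) = s(k−2)·s(k−1): e.g. ee·gg = eegg.
Continuing: ggeeggeeggggeegg · eeggggeeggggeeggeeggggeegg gives term 8.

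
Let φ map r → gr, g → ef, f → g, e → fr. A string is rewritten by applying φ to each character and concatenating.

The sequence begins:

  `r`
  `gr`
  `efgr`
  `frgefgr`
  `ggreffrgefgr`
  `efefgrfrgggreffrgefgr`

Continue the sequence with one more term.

frgfrgefgrggrefefefgrfrgggreffrgefgr

Replace each of the 21 characters of efefgrfrgggreffrgefgr in place — fr g fr g ef gr g gr ef ef ef gr fr g g gr ef fr g ef gr — and concatenate.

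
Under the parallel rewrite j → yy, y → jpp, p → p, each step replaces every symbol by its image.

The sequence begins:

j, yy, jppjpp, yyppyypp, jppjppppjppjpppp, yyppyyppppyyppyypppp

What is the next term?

Replace each of the 20 characters of yyppyyppppyyppyypppp in place — jpp jpp p p jpp jpp p p p p jpp jpp p p jpp jpp p p p p — and concatenate.

jppjppppjppjppppppjppjppppjppjpppppp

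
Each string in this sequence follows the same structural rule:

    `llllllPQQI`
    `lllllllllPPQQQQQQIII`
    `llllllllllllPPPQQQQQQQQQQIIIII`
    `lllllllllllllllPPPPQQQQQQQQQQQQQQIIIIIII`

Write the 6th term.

The n-th term is 3n+3 l's then n P's then 4n-2 Q's then 2n-1 I's (n = 1, 2, …).
For term 6, n = 6, so the run lengths are 21, 6, 22, 11.

lllllllllllllllllllllPPPPPPQQQQQQQQQQQQQQQQQQQQQQIIIIIIIIIII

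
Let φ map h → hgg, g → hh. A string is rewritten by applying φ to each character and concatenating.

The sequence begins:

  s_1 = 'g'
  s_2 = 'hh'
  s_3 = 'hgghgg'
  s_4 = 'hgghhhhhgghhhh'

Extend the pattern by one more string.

hgghhhhhgghgghgghgghgghhhhhgghgghgghgg

Applying the rule to each of the 14 symbols of hgghhhhhgghhhh gives the pieces hgg hh hh hgg hgg hgg hgg hgg hh hh hgg hgg hgg hgg, which concatenate to the answer.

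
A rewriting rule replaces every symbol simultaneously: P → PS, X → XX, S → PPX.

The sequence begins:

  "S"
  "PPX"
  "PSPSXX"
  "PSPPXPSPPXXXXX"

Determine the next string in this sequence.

PSPPXPSPSXXPSPPXPSPSXXXXXXXXXX

Replace each of the 14 characters of PSPPXPSPPXXXXX in place — PS PPX PS PS XX PS PPX PS PS XX XX XX XX XX — and concatenate.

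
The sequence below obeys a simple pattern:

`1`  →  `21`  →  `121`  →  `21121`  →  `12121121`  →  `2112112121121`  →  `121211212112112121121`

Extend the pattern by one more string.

Each term (from the third on) is the two preceding terms concatenated in order: term 3 = 1·21 = 121.
So term 8 is 2112112121121·121211212112112121121.

2112112121121121211212112112121121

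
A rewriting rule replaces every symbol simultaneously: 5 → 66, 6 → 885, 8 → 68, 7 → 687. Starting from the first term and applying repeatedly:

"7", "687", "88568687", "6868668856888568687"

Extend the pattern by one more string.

Rewriting the 19 symbols of 6868668856888568687 one by one yields 885 68 885 68 885 885 68 68 66 885 68 68 68 66 885 68 885 68 687; concatenated:

8856888568885885686866885686868668856888568687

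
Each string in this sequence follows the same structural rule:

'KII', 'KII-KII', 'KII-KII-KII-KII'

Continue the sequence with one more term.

Every step duplicates the string with '-' between the halves.
Doubling KII-KII-KII-KII with '-' between the halves:

KII-KII-KII-KII-KII-KII-KII-KII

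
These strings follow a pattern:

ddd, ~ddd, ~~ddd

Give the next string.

~~~ddd

Every step adds ~ at the front: s(k+1) = ~·s(k).
So the next term is ~·~~ddd.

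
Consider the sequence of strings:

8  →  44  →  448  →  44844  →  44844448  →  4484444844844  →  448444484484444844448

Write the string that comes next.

4484444844844448444484484444844844

Each term (from the third on) is the previous term followed by the one before it: term 3 = 44·8 = 448.
The next term joins 448444484484444844448 and 4484444844844.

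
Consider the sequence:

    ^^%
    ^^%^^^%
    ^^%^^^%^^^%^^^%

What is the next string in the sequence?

s(k+1) = s(k)·^·s(k) — each term doubles the last with '^' between the halves.
So the next term is two copies of ^^%^^^%^^^%^^^% with '^' between the halves.

^^%^^^%^^^%^^^%^^^%^^^%^^^%^^^%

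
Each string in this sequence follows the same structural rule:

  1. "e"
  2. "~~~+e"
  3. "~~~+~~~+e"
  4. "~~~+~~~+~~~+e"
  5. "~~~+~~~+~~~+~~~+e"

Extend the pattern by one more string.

The strings grow by a fixed prefix ~~~+ each time.
Applying this once more to ~~~+~~~+~~~+~~~+e:

~~~+~~~+~~~+~~~+~~~+e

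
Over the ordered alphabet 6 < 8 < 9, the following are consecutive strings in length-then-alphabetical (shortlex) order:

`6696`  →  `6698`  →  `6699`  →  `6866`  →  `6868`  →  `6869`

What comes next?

Find the rightmost character of 6869 below 9, bump it to the next letter, and reset everything to its right to 6.

6886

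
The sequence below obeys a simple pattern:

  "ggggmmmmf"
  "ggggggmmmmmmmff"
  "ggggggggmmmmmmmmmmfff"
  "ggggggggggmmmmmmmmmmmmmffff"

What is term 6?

Term n consists of 2n+2 g's, followed by 3n+1 m's, followed by n f's (n = 1, 2, …).
Setting n = 6 gives 14, 19, 6 characters in each block.

ggggggggggggggmmmmmmmmmmmmmmmmmmmffffff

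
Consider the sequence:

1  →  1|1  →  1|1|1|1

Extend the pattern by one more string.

1|1|1|1|1|1|1|1

Each string is two copies of the previous one joined by '|'.
One more doubling of 1|1|1|1 gives the answer.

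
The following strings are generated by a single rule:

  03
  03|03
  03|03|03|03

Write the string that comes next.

s(k+1) = s(k)·|·s(k) — each term doubles the last with '|' between the halves.
So the next term is two copies of 03|03|03|03 with '|' between the halves.

03|03|03|03|03|03|03|03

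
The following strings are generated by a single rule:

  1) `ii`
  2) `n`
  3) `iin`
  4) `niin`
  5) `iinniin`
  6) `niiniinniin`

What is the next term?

iinniinniiniinniin

From term 3 onward, concatenate the second-to-last term with the last: ii·n = iin, n·iin = niin, …
The next term joins iinniin and niiniinniin.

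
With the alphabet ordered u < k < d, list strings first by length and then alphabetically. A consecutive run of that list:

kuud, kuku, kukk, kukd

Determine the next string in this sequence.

The successor of kukd increments the rightmost position that isn't already d and resets every position after it to u.

kudu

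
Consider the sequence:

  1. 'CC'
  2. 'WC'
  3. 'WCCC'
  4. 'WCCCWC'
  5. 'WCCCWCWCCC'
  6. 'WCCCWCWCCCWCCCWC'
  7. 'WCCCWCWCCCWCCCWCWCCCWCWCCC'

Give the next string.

This is a Fibonacci-style word recurrence s(k) = s(k−1)·s(k−2): e.g. WC·CC = WCCC.
So term 8 is WCCCWCWCCCWCCCWCWCCCWCWCCC·WCCCWCWCCCWCCCWC.

WCCCWCWCCCWCCCWCWCCCWCWCCCWCCCWCWCCCWCCCWC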